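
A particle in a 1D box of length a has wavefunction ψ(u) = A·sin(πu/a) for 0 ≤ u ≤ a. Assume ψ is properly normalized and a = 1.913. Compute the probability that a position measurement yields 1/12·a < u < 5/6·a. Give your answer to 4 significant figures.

The probability is P = ∫ |ψ|² du over [1/12·a, 5/6·a].
With A² fixed by ∫|ψ|² = 1, i.e. A² = (a/2)^(−1), substitute and integrate.
Let t = u/a; then A² and the length scale cancel, so P = ∫_{1/12}^{5/6} sin(π·t)^2 dt ÷ ∫_{0}^{1} sin(π·t)^2 dt.
With ∫ sin(π·t)^2 dt = t/2 - sin(2·π·t)/(4·π) + C, the region integral is 1/(8·π) + √(3)/(8·π) + 3/8 and the full one is 1/2.
Evaluating gives P = (1 + √(3) + 3·π)/(4·π).

P ≈ 0.9674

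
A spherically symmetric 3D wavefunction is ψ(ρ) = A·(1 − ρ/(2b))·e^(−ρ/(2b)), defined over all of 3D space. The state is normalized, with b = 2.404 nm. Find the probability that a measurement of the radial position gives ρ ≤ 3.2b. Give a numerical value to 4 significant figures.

P ≈ 0.08582

With dV = 4πρ²dρ, the probability is ∫|ψ|² dV over ρ ≤ 3.2b.
Normalization gives A² = 1/(8·π·b^3).
Substituting u = ρ/b, A², 4π and the length scale all cancel in the ratio: P = ∫_{0}^{3.2} u^2·(1 - u/2)^2·e^(-u) du / ∫_{0}^{∞} u^2·(1 - u/2)^2·e^(-u) du.
An antiderivative of u^2·(1 - u/2)^2·e^(-u) is -(u^4/4 + u^2 + 2·u + 2)·e^(-u); evaluating from 0 to 3.2 gives ≈ 0.171636, while the full integral is 2.
The region integral divided by the full integral gives P = 0.085818.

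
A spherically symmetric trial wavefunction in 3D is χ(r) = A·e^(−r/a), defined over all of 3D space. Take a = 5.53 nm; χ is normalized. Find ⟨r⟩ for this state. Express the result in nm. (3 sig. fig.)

By definition ⟨r⟩ = ∫ r |χ(r)|² 4πr² dr.
Recall ∫₀^∞ r^m e^(−r/β) dr = m!·β^(m+1), evaluating both integrals, ⟨r⟩ = 3·a/2.
With a = 5.53, ⟨r⟩ = 8.295.

⟨r⟩ ≈ 8.30 nm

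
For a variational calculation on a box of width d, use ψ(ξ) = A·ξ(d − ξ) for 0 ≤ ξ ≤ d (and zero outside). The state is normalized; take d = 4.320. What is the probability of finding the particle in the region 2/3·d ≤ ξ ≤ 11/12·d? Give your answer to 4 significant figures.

P ≈ 0.2048

The probability is P = ∫ |ψ|² dξ over [2/3·d, 11/12·d].
The normalization integral ∫|ψ|²dξ over the whole domain equals d^5/30·A², and A² cancels in the ratio.
Let u = ξ/d; then A² and the length scale cancel, so P = ∫_{2/3}^{11/12} u^2·(1 - u)^2 du ÷ ∫_{0}^{1} u^2·(1 - u)^2 du.
With ∫ u^2·(1 - u)^2 du = u^3·(6·u^2 - 15·u + 10)/30 + C, the region integral is ≈ 0.00682629 and the full one is 1/30.
Evaluating gives P = 0.20479.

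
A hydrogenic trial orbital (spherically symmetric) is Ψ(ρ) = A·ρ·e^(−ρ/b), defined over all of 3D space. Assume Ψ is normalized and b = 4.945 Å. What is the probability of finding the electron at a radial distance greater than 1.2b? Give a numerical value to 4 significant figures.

Integrate the radial probability density 4πρ²|Ψ|² over ρ > 1.2b.
The full normalization integral is A²·[3·π·b^5] = 1, fixing A².
In terms of u = ρ/b (A², 4π and the length scale all cancel between numerator and denominator), P = [∫_{1.2}^{∞} u^4·e^(-2·u) du] / [∫_{0}^{∞} u^4·e^(-2·u) du].
An antiderivative of u^4·e^(-2·u) is -(u^4/2 + u^3 + 3·u^2/2 + 3·u/2 + 3/4)·e^(-2·u); evaluating from 1.2 to ∞ gives ≈ 0.678099, while the full integral is 3/4.
The region integral divided by the full integral gives P = 0.90413.

P ≈ 0.9041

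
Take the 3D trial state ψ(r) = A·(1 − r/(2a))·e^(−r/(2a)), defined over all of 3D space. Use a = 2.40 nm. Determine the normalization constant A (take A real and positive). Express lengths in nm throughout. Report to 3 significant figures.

Normalization requires ∫|ψ|² 4πr² dr = 1, integrated from 0 to ∞.
(Spherical symmetry: dV = 4πr² dr.)
With ψ = A·(1 − r/(2a))·e^(−r/(2a)), the integral evaluates to A²·[8·π·a^3].
Substituting a = 2.40 gives A² = 0.002878, so A = 0.05365.

A ≈ 0.0536 nm^(-3/2)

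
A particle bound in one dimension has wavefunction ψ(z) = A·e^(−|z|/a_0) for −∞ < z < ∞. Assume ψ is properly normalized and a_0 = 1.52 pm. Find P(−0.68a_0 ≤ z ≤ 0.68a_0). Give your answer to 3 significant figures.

P ≈ 0.743

P = ∫_{−0.68a_0}^{0.68a_0} |ψ(z)|² dz.
Since A² = 1/(a_0), this is the region integral divided by the full normalization integral.
By symmetry take twice the z ≥ 0 contribution in numerator and denominator; the 2's cancel. Let u = z/a_0; then A² and the length scale cancel, so P = ∫_{0}^{0.68} e^(-2·u) du ÷ ∫_{0}^{∞} e^(-2·u) du.
An antiderivative of e^(-2·u) is -e^(-2·u)/2; evaluating from 0 to 0.68 gives 1/2 - e^(-34/25)/2, while the full integral is 1/2.
Evaluating gives P = 0.7433.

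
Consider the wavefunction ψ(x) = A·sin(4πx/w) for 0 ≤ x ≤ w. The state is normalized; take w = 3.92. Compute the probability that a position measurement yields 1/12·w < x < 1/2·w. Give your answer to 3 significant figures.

P = ∫_{1/12·w}^{1/2·w} |ψ(x)|² dx.
With A² fixed by ∫|ψ|² = 1, i.e. A² = (w/2)^(−1), substitute and integrate.
Let u = x/w; then A² and the length scale cancel, so P = ∫_{1/12}^{1/2} sin(4·π·u)^2 du ÷ ∫_{0}^{1} sin(4·π·u)^2 du.
An antiderivative of sin(4·π·u)^2 is u/2 - sin(4·π·u)·cos(4·π·u)/(8·π); evaluating from 1/12 to 1/2 gives √(3)/(32·π) + 5/24, while the full integral is 1/2.
This works out to P = √(3)/(16·π) + 5/12.

P ≈ 0.451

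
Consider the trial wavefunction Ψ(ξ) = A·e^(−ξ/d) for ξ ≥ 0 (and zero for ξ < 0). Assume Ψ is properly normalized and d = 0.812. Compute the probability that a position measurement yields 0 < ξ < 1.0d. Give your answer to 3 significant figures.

P ≈ 0.865

P = ∫_{0}^{1.0d} |Ψ(ξ)|² dξ.
With A² fixed by ∫|Ψ|² = 1, i.e. A² = (d/2)^(−1), substitute and integrate.
Substituting u = ξ/d, A² and the length scale cancel in the ratio: P = ∫_{0}^{1.0} e^(-2·u) du / ∫_{0}^{∞} e^(-2·u) du.
Using ∫ e^(-2·u) du = -e^(-2·u)/2, the numerator is 1/2 - e^(-2)/2 and the denominator is 1/2.
Evaluating gives P = 0.8647.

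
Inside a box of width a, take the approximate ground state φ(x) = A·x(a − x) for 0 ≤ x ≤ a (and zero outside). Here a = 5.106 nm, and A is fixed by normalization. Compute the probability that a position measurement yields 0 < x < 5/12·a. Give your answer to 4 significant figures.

P = ∫_{0}^{5/12·a} |φ(x)|² dx.
With A² fixed by ∫|φ|² = 1, i.e. A² = (a^5/30)^(−1), substitute and integrate.
In terms of u = x/a (A² and the length scale cancel between numerator and denominator), P = [∫_{0}^{5/12} u^2·(1 - u)^2 du] / [∫_{0}^{1} u^2·(1 - u)^2 du].
Using ∫ u^2·(1 - u)^2 du = u^3·(6·u^2 - 15·u + 10)/30, the numerator is ≈ 0.0115540 and the denominator is 1/30.
Evaluating gives P = 0.34662.

P ≈ 0.3466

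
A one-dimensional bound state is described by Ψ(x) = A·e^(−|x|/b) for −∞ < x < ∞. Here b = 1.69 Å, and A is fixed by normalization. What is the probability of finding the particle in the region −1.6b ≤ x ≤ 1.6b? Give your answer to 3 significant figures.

P ≈ 0.959

P = ∫_{−1.6b}^{1.6b} |Ψ(x)|² dx.
Since A² = 1/(b), this is the region integral divided by the full normalization integral.
Both integrals are even about x = 0, so only the x ≥ 0 halves are needed (the factors of 2 cancel). Substituting u = x/b, A² and the length scale cancel in the ratio: P = ∫_{0}^{1.6} e^(-2·u) du / ∫_{0}^{∞} e^(-2·u) du.
An antiderivative of e^(-2·u) is -e^(-2·u)/2; evaluating from 0 to 1.6 gives 1/2 - e^(-16/5)/2, while the full integral is 1/2.
The result is P = 0.9592.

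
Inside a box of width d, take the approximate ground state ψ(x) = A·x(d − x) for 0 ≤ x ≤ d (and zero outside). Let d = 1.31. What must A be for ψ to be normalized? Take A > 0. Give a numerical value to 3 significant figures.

Require ∫ |ψ|² dx = 1 over the whole domain.
With ψ = A·x(d − x), the integral evaluates to A²·[d^5/30].
Plugging in d = 1.31 yields A = 2.789.

A ≈ 2.79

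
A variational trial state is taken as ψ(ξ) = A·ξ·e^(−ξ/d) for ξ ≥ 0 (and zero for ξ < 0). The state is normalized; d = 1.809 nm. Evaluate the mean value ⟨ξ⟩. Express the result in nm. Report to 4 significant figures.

By definition ⟨ξ⟩ = ∫ ξ |ψ(ξ)|² dξ.
Recall ∫₀^∞ ξ^m e^(−ξ/β) dξ = m!·β^(m+1), the ratio of the moment integral to the normalization integral gives ⟨ξ⟩ = 3·d/2.
With d = 1.809, ⟨ξ⟩ = 2.7135.

⟨ξ⟩ ≈ 2.714 nm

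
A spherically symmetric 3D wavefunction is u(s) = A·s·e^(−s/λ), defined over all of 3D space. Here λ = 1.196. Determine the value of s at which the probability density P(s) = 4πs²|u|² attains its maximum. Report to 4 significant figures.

s ≈ 2.392

The maximum of P(s) = 4πs²|u|² occurs where its derivative vanishes.
Solving yields s = 2·λ.
With λ = 1.196, the most probable radial distance is 2.3920.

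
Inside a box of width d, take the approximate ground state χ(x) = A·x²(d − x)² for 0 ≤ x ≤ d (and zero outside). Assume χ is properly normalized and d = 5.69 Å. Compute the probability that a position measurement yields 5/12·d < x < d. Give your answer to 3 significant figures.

P ≈ 0.698

|χ|² is the probability density, so P = ∫_{5/12·d}^{d} |χ|² dx.
Since A² = 1/(d^9/630), this is the region integral divided by the full normalization integral.
In terms of u = x/d (A² and the length scale cancel between numerator and denominator), P = [∫_{5/12}^{1} u^4·(1 - u)^4 du] / [∫_{0}^{1} u^4·(1 - u)^4 du].
With ∫ u^4·(1 - u)^4 du = u^5·(70·u^4 - 315·u^3 + 540·u^2 - 420·u + 126)/630 + C, the region integral is ≈ 0.0011074 and the full one is 1/630.
The result is P = 0.6977.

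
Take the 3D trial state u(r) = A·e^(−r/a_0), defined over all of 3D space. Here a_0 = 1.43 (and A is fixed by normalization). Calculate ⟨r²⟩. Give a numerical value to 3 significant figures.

By definition ⟨r²⟩ = ∫ r^2 |u(r)|² 4πr² dr.
Using ∫₀^∞ rⁿ e^(−αr) dr = n!/αⁿ⁺¹, since the A² factors cancel between numerator and denominator, ⟨r²⟩ = 3·a_0^2.
With a_0 = 1.43, ⟨r^2⟩ = 6.135.

⟨r^2⟩ ≈ 6.13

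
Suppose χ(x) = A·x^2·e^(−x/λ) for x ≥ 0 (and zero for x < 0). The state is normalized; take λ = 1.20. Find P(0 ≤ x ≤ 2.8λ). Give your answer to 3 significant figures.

P ≈ 0.658

P = ∫_{0}^{2.8λ} |χ(x)|² dx.
With A² fixed by ∫|χ|² = 1, i.e. A² = (3·λ^5/4)^(−1), substitute and integrate.
Let u = x/λ; then A² and the length scale cancel, so P = ∫_{0}^{2.8} u^4·e^(-2·u) du ÷ ∫_{0}^{∞} u^4·e^(-2·u) du.
Using ∫ u^4·e^(-2·u) du = -(u^4/2 + u^3 + 3·u^2/2 + 3·u/2 + 3/4)·e^(-2·u), the numerator is ≈ 0.49339 and the denominator is 3/4.
Evaluating gives P = 0.6578.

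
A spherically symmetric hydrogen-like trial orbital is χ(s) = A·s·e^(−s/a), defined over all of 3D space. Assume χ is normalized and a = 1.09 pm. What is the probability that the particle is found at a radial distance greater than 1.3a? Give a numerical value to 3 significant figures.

P ≈ 0.877

Integrate the radial probability density 4πs²|χ|² over s > 1.3a.
A² is fixed by ∫₀^∞ 4πs²|χ|² ds = 1, i.e. A² = (3·π·a^5)^(−1).
Substituting u = s/a, A², 4π and the length scale all cancel in the ratio: P = ∫_{1.3}^{∞} u^4·e^(-2·u) du / ∫_{0}^{∞} u^4·e^(-2·u) du.
An antiderivative of u^4·e^(-2·u) is -(u^4/2 + u^3 + 3·u^2/2 + 3·u/2 + 3/4)·e^(-2·u); evaluating from 1.3 to ∞ gives ≈ 0.65807, while the full integral is 3/4.
This evaluates to P = 0.8774.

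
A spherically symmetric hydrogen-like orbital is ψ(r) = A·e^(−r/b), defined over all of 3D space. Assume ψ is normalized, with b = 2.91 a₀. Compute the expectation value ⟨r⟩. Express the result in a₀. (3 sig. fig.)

The expectation value is the |ψ|²-weighted average of r: ∫ r|ψ|² 4πr² dr.
Since the A² factors cancel between numerator and denominator, ⟨r⟩ = 3·b/2.
With b = 2.91, ⟨r⟩ = 4.365.

⟨r⟩ ≈ 4.37 a₀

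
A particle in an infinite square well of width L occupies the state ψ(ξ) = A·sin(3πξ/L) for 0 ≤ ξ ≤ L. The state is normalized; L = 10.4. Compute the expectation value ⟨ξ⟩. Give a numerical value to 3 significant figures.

⟨ξ⟩ = ∫ ξ |ψ|² dξ over the full domain.
Since the A² factors cancel between numerator and denominator, ⟨ξ⟩ = L/2.
With L = 10.4, ⟨ξ⟩ = 5.200.

⟨ξ⟩ ≈ 5.20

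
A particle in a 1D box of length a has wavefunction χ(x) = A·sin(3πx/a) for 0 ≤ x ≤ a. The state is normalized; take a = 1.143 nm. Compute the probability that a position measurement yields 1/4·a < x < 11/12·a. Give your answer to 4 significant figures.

P = ∫_{1/4·a}^{11/12·a} |χ(x)|² dx.
The normalization integral ∫|χ|²dx over the whole domain equals a/2·A², and A² cancels in the ratio.
Substituting u = x/a, A² and the length scale cancel in the ratio: P = ∫_{1/4}^{11/12} sin(3·π·u)^2 du / ∫_{0}^{1} sin(3·π·u)^2 du.
With ∫ sin(3·π·u)^2 du = u/2 - sin(6·π·u)/(12·π) + C, the region integral is 1/3 and the full one is 1/2.
This works out to P = 2/3.

P ≈ 0.6667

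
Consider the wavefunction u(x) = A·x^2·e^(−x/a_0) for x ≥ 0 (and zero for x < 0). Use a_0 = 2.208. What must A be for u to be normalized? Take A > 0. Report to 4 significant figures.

A ≈ 0.1594

The normalization condition is ∫|u|² dx = 1 from 0 to ∞.
With ∫₀^∞ x^4 e^(−αx) dx = 4!/α^5, with u = A·x^2·e^(−x/a_0), the integral evaluates to A²·[3·a_0^5/4].
Hence A² = 1/[3·a_0^5/4].
Plugging in a_0 = 2.208 yields A = 0.15939.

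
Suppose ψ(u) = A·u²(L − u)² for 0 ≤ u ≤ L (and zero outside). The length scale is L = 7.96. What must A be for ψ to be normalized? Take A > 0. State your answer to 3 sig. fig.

We need A² ∫|f|² du = 1, taking the integral from 0 to L.
Expanding the polynomial and integrating term by term, carrying out the integral gives A² · L^9/630.
Substituting L = 7.96 gives A² = 0.000004910, so A = 0.002216.

A ≈ 0.00222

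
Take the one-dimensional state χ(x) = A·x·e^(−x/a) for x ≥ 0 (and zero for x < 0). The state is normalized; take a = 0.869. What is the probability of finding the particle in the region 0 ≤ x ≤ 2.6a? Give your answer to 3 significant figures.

|χ|² is the probability density, so P = ∫_{0}^{2.6a} |χ|² dx.
With A² fixed by ∫|χ|² = 1, i.e. A² = (a^3/4)^(−1), substitute and integrate.
In terms of u = x/a (A² and the length scale cancel between numerator and denominator), P = [∫_{0}^{2.6} u^2·e^(-2·u) du] / [∫_{0}^{∞} u^2·e^(-2·u) du].
With ∫ u^2·e^(-2·u) du = -(2·u^2 + 2·u + 1)·e^(-2·u)/4 + C, the region integral is 1/4 - 493·e^(-26/5)/100 and the full one is 1/4.
Taking the ratio, P = 0.8912.

P ≈ 0.891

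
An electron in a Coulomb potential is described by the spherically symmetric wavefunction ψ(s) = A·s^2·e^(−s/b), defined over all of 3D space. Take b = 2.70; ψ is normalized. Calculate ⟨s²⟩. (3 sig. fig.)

The expectation value is the |ψ|²-weighted average of s^2: ∫ s^2|ψ|² 4πs² ds.
Since the A² factors cancel between numerator and denominator, ⟨s²⟩ = 14·b^2.
With b = 2.70, ⟨s^2⟩ = 102.1.

⟨s^2⟩ ≈ 102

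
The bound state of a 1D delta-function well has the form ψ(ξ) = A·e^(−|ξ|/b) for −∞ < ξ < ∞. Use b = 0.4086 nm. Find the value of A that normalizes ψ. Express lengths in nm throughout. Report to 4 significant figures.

Normalization requires ∫|ψ|² dξ = 1, integrated from −∞ to ∞.
Recall ∫₀^∞ ξ^m e^(−ξ/β) dξ = m!·β^(m+1), ∫|ψ|² dξ = A²·(b).
Plugging in b = 0.4086 yields A = 1.5644.

A ≈ 1.564 nm^(-1/2)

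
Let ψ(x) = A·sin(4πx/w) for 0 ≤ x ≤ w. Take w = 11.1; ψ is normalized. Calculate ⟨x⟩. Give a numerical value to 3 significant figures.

By definition ⟨x⟩ = ∫ x |ψ(x)|² dx.
With ∫₀^w sin²(nπx/w) dx = w/2, the ratio of the moment integral to the normalization integral gives ⟨x⟩ = w/2.
With w = 11.1, ⟨x⟩ = 5.550.

⟨x⟩ ≈ 5.55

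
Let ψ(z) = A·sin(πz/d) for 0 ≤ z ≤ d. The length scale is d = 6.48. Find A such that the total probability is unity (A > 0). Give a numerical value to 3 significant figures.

A ≈ 0.556

Require ∫ |ψ|² dz = 1 over the whole domain.
The integral (without the A² prefactor) comes out to d/2.
With d = 6.48: A² = 0.3086 and A = 0.5556.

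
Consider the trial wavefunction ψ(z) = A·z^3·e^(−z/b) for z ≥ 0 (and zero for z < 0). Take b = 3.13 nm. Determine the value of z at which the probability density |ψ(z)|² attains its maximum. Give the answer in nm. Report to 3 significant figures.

The maximum of |ψ(z)|² occurs where its derivative vanishes.
This gives z = 3·b.
With b = 3.13, the most probable position is 9.390 nm.

z ≈ 9.39 nm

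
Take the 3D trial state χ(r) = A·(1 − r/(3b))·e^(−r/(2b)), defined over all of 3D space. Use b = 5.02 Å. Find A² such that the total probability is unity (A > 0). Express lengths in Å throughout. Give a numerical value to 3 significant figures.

A^2 ≈ 0.000944 Å^(-3)

Require ∫ |χ|² 4πr² dr = 1 over the whole domain.
(Spherical symmetry: dV = 4πr² dr.)
Using ∫₀^∞ rⁿ e^(−αr) dr = n!/αⁿ⁺¹, with χ = A·(1 − r/(3b))·e^(−r/(2b)), the integral evaluates to A²·[8·π·b^3/3].
Hence A² = 1/[8·π·b^3/3].
With b = 5.02: A² = 0.0009436 and A = 0.03072.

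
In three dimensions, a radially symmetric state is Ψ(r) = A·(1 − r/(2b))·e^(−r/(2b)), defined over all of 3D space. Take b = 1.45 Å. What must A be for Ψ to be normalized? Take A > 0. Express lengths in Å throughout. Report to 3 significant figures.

Require ∫ |Ψ|² 4πr² dr = 1 over the whole domain.
Recall ∫₀^∞ r^m e^(−r/β) dr = m!·β^(m+1), the integral (without the A² prefactor) comes out to 8·π·b^3.
Setting this equal to 1 gives A² = 1/(8·π·b^3).
With b = 1.45: A² = 0.01305 and A = 0.1142.

A ≈ 0.114 Å^(-3/2)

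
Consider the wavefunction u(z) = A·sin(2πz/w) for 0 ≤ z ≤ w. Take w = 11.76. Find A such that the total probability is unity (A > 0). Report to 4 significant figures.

A ≈ 0.4124

The normalization condition is ∫|u|² dz = 1 from 0 to w.
Using sin²θ = (1 − cos 2θ)/2, with u = A·sin(2πz/w), the integral evaluates to A²·[w/2].
Hence A² = 1/[w/2].
With w = 11.76: A² = 0.17007 and A = 0.41239.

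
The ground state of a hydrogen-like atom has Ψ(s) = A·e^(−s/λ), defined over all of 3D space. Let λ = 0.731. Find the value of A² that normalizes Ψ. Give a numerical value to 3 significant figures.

We need A² ∫|f|² 4πs² ds = 1, taking the integral from 0 to ∞.
With ∫₀^∞ s^2 e^(−αs) ds = 2!/α^3, the integral (without the A² prefactor) comes out to π·λ^3.
With λ = 0.731: A² = 0.8149 and A = 0.9027.

A^2 ≈ 0.815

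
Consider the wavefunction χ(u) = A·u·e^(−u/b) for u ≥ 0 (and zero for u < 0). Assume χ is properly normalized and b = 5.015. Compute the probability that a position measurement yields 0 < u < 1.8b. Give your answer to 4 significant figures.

|χ|² is the probability density, so P = ∫_{0}^{1.8b} |χ|² du.
With A² fixed by ∫|χ|² = 1, i.e. A² = (b^3/4)^(−1), substitute and integrate.
Substituting t = u/b, A² and the length scale cancel in the ratio: P = ∫_{0}^{1.8} t^2·e^(-2·t) dt / ∫_{0}^{∞} t^2·e^(-2·t) dt.
With ∫ t^2·e^(-2·t) dt = -(2·t^2 + 2·t + 1)·e^(-2·t)/4 + C, the region integral is 1/4 - 277·e^(-18/5)/100 and the full one is 1/4.
Evaluating gives P = 0.69725.

P ≈ 0.6973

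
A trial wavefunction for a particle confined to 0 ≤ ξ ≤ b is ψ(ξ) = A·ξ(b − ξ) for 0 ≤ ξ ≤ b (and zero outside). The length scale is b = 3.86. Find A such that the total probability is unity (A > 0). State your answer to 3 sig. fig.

A ≈ 0.187

Require ∫ |ψ|² dξ = 1 over the whole domain.
Expanding the polynomial and integrating term by term, the integral (without the A² prefactor) comes out to b^5/30.
So A² = (b^5/30)^(−1).
With b = 3.86: A² = 0.03501 and A = 0.1871.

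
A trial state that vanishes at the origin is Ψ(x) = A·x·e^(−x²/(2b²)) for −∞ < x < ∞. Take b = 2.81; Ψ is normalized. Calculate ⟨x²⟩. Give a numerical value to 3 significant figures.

⟨x^2⟩ ≈ 11.8

The expectation value is the |Ψ|²-weighted average of x^2: ∫ x^2|Ψ|² dx.
With ∫_{−∞}^{∞} x^(2m) e^(−αx²) dx = (2m−1)!!·√π / (2^m α^(m+1/2)), the ratio of the moment integral to the normalization integral gives ⟨x²⟩ = 3·b^2/2.
Putting b = 2.81 gives 11.84.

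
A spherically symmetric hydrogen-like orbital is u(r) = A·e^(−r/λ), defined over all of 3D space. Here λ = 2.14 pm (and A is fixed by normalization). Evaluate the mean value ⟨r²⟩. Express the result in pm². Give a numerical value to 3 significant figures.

⟨r^2⟩ ≈ 13.7 pm^2

By definition ⟨r²⟩ = ∫ r^2 |u(r)|² 4πr² dr.
With ∫₀^∞ r^4 e^(−αr) dr = 4!/α^5, the ratio of the moment integral to the normalization integral gives ⟨r²⟩ = 3·λ^2.
With λ = 2.14, ⟨r^2⟩ = 13.74.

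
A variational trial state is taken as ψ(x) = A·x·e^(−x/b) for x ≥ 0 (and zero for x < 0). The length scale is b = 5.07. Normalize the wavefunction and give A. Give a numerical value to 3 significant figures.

A ≈ 0.175

Require ∫ |ψ|² dx = 1 over the whole domain.
∫|ψ|² dx = A²·(b^3/4).
Substituting b = 5.07 gives A² = 0.03069, so A = 0.1752.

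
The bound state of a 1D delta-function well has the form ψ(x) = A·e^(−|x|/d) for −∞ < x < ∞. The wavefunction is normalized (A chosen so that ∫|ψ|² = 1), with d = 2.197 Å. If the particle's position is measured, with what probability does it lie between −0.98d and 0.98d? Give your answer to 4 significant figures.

|ψ|² is the probability density, so P = ∫_{−0.98d}^{0.98d} |ψ|² dx.
The normalization integral ∫|ψ|²dx over the whole domain equals d·A², and A² cancels in the ratio.
Both integrals are even about x = 0, so only the x ≥ 0 halves are needed (the factors of 2 cancel). In terms of u = x/d (A² and the length scale cancel between numerator and denominator), P = [∫_{0}^{0.98} e^(-2·u) du] / [∫_{0}^{∞} e^(-2·u) du].
With ∫ e^(-2·u) du = -e^(-2·u)/2 + C, the region integral is 1/2 - e^(-49/25)/2 and the full one is 1/2.
Evaluating gives P = 0.85914.

P ≈ 0.8591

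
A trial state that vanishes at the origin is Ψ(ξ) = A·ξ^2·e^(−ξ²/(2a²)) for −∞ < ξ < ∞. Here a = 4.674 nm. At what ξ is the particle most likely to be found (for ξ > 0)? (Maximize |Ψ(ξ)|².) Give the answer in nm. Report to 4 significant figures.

The maximum of |Ψ(ξ)|² occurs where its derivative vanishes.
This gives ξ = √(2)·a.
With a = 4.674, the value of ξ > 0 at which the probability density is greatest is 6.6100 nm.

ξ ≈ 6.610 nm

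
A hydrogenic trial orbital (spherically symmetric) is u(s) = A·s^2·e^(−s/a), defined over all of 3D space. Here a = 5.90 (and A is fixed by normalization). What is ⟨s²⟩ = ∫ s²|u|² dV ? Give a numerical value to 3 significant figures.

⟨s^2⟩ ≈ 487

By definition ⟨s²⟩ = ∫ s^2 |u(s)|² 4πs² ds.
The ratio of the moment integral to the normalization integral gives ⟨s²⟩ = 14·a^2.
Putting a = 5.90 gives 487.3.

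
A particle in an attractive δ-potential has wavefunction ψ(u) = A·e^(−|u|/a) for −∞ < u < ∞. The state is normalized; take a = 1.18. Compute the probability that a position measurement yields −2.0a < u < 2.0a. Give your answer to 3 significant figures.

|ψ|² is the probability density, so P = ∫_{−2.0a}^{2.0a} |ψ|² du.
Since A² = 1/(a), this is the region integral divided by the full normalization integral.
Both integrals are even about u = 0, so only the u ≥ 0 halves are needed (the factors of 2 cancel). Let t = u/a; then A² and the length scale cancel, so P = ∫_{0}^{2.0} e^(-2·t) dt ÷ ∫_{0}^{∞} e^(-2·t) dt.
An antiderivative of e^(-2·t) is -e^(-2·t)/2; evaluating from 0 to 2.0 gives 1/2 - e^(-4)/2, while the full integral is 1/2.
Evaluating gives P = 0.9817.

P ≈ 0.982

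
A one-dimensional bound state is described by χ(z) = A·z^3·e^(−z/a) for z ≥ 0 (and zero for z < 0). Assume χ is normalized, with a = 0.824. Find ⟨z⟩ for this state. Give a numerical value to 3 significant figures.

⟨z⟩ = ∫ z |χ|² dz over the full domain.
The ratio of the moment integral to the normalization integral gives ⟨z⟩ = 7·a/2.
Putting a = 0.824 gives 2.884.

⟨z⟩ ≈ 2.88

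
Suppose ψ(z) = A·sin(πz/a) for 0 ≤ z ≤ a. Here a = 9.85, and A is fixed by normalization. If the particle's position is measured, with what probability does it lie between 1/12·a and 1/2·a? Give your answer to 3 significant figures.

P ≈ 0.496

P = ∫_{1/12·a}^{1/2·a} |ψ(z)|² dz.
The normalization integral ∫|ψ|²dz over the whole domain equals a/2·A², and A² cancels in the ratio.
In terms of u = z/a (A² and the length scale cancel between numerator and denominator), P = [∫_{1/12}^{1/2} sin(π·u)^2 du] / [∫_{0}^{1} sin(π·u)^2 du].
With ∫ sin(π·u)^2 du = u/2 - sin(2·π·u)/(4·π) + C, the region integral is 1/(8·π) + 5/24 and the full one is 1/2.
This works out to P = (3 + 5·π)/(12·π).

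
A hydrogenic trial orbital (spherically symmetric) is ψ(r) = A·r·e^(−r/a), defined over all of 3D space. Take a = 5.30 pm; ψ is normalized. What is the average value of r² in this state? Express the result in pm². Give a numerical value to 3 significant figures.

By definition ⟨r²⟩ = ∫ r^2 |ψ(r)|² 4πr² dr.
The ratio of the moment integral to the normalization integral gives ⟨r²⟩ = 15·a^2/2.
With a = 5.30, ⟨r^2⟩ = 210.7.

⟨r^2⟩ ≈ 211 pm^2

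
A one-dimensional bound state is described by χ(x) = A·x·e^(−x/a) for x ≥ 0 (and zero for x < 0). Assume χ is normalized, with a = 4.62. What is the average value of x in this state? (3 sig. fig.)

By definition ⟨x⟩ = ∫ x |χ(x)|² dx.
With ∫₀^∞ x^3 e^(−αx) dx = 3!/α^4, since the A² factors cancel between numerator and denominator, ⟨x⟩ = 3·a/2.
Putting a = 4.62 gives 6.930.

⟨x⟩ ≈ 6.93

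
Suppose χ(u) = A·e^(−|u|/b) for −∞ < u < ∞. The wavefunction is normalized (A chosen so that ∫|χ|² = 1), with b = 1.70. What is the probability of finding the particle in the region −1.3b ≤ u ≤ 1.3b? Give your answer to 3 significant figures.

P ≈ 0.926

The probability is P = ∫ |χ|² du over [−1.3b, 1.3b].
Since A² = 1/(b), this is the region integral divided by the full normalization integral.
Both integrals are even about u = 0, so only the u ≥ 0 halves are needed (the factors of 2 cancel). Let t = u/b; then A² and the length scale cancel, so P = ∫_{0}^{1.3} e^(-2·t) dt ÷ ∫_{0}^{∞} e^(-2·t) dt.
With ∫ e^(-2·t) dt = -e^(-2·t)/2 + C, the region integral is 1/2 - e^(-13/5)/2 and the full one is 1/2.
Taking the ratio, P = 0.9257.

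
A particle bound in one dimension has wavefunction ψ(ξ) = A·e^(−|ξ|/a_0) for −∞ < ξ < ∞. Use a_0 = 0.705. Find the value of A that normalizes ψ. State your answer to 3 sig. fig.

A ≈ 1.19

Require ∫ |ψ|² dξ = 1 over the whole domain.
With ∫₀^∞ ξ^0 e^(−αξ) dξ = 0!/α^1, ∫|ψ|² dξ = A²·(a_0).
With a_0 = 0.705: A² = 1.418 and A = 1.191.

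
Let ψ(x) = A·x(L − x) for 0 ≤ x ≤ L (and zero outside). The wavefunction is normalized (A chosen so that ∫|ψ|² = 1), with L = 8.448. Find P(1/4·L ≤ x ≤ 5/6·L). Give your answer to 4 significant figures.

|ψ|² is the probability density, so P = ∫_{1/4·L}^{5/6·L} |ψ|² dx.
Since A² = 1/(L^5/30), this is the region integral divided by the full normalization integral.
Substituting u = x/L, A² and the length scale cancel in the ratio: P = ∫_{1/4}^{5/6} u^2·(1 - u)^2 du / ∫_{0}^{1} u^2·(1 - u)^2 du.
Using ∫ u^2·(1 - u)^2 du = u^3·(6·u^2 - 15·u + 10)/30, the numerator is ≈ 0.0286997 and the denominator is 1/30.
Evaluating gives P = 0.86099.

P ≈ 0.8610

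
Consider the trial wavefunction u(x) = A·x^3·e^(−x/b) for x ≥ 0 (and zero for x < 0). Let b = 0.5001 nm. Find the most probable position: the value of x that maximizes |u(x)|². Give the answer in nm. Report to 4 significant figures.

Set d/dx [|u(x)|²] = 0 and solve for x > 0.
Solving yields x = 3·b.
With b = 0.5001, the most probable position is 1.5003 nm.

x ≈ 1.500 nm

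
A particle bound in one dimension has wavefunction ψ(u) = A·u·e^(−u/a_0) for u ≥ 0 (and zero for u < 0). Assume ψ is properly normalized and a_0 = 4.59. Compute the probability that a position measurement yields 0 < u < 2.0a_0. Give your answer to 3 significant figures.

The probability is P = ∫ |ψ|² du over [0, 2.0a_0].
The normalization integral ∫|ψ|²du over the whole domain equals a_0^3/4·A², and A² cancels in the ratio.
In terms of t = u/a_0 (A² and the length scale cancel between numerator and denominator), P = [∫_{0}^{2.0} t^2·e^(-2·t) dt] / [∫_{0}^{∞} t^2·e^(-2·t) dt].
An antiderivative of t^2·e^(-2·t) is -(2·t^2 + 2·t + 1)·e^(-2·t)/4; evaluating from 0 to 2.0 gives 1/4 - 13·e^(-4)/4, while the full integral is 1/4.
The result is P = 0.7619.

P ≈ 0.762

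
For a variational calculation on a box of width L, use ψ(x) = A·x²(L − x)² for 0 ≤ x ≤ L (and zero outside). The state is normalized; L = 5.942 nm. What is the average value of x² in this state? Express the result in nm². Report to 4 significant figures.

⟨x^2⟩ ≈ 9.629 nm^2

⟨x²⟩ = ∫ x^2 |ψ|² dx over the full domain.
The ratio of the moment integral to the normalization integral gives ⟨x²⟩ = 3·L^2/11.
With L = 5.942, ⟨x^2⟩ = 9.6293.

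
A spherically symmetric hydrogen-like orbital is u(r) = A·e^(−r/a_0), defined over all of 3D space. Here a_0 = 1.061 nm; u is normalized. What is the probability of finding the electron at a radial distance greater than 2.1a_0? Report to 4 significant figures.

Integrate the radial probability density 4πr²|u|² over r > 2.1a_0.
A² is fixed by ∫₀^∞ 4πr²|u|² dr = 1, i.e. A² = (π·a_0^3)^(−1).
Let t = r/a_0; then A², 4π and the length scale all cancel, so P = ∫_{2.1}^{∞} t^2·e^(-2·t) dt ÷ ∫_{0}^{∞} t^2·e^(-2·t) dt.
Using ∫ t^2·e^(-2·t) dt = -(2·t^2 + 2·t + 1)·e^(-2·t)/4, the numerator is 701·e^(-21/5)/200 and the denominator is 1/4.
Taking the ratio yields P = 0.21024.

P ≈ 0.2102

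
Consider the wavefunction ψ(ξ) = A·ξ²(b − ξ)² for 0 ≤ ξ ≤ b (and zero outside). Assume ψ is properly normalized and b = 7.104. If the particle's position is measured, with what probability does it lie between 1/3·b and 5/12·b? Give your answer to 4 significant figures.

The probability is P = ∫ |ψ|² dξ over [1/3·b, 5/12·b].
With A² fixed by ∫|ψ|² = 1, i.e. A² = (b^9/630)^(−1), substitute and integrate.
Substituting u = ξ/b, A² and the length scale cancel in the ratio: P = ∫_{1/3}^{5/12} u^4·(1 - u)^4 du / ∫_{0}^{1} u^4·(1 - u)^4 du.
With ∫ u^4·(1 - u)^4 du = u^5·(70·u^4 - 315·u^3 + 540·u^2 - 420·u + 126)/630 + C, the region integral is ≈ 0.000249975 and the full one is 1/630.
The result is P = 0.15748.

P ≈ 0.1575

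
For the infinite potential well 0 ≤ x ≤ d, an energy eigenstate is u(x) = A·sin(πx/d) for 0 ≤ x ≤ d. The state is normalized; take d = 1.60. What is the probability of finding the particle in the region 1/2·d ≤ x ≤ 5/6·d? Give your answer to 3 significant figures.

P ≈ 0.471

|u|² is the probability density, so P = ∫_{1/2·d}^{5/6·d} |u|² dx.
With A² fixed by ∫|u|² = 1, i.e. A² = (d/2)^(−1), substitute and integrate.
Let t = x/d; then A² and the length scale cancel, so P = ∫_{1/2}^{5/6} sin(π·t)^2 dt ÷ ∫_{0}^{1} sin(π·t)^2 dt.
With ∫ sin(π·t)^2 dt = t/2 - sin(2·π·t)/(4·π) + C, the region integral is √(3)/(8·π) + 1/6 and the full one is 1/2.
The result is P = (√(3)/4 + π/3)/π.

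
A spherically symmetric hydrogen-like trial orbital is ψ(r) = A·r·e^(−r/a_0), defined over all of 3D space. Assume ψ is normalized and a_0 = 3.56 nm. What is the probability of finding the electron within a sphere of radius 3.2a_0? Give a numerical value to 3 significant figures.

Integrate the radial probability density 4πr²|ψ|² over r ≤ 3.2a_0.
Normalization gives A² = 1/(3·π·a_0^5).
Substituting u = r/a_0, A², 4π and the length scale all cancel in the ratio: P = ∫_{0}^{3.2} u^4·e^(-2·u) du / ∫_{0}^{∞} u^4·e^(-2·u) du.
Using ∫ u^4·e^(-2·u) du = -(u^4/2 + u^3 + 3·u^2/2 + 3·u/2 + 3/4)·e^(-2·u), the numerator is ≈ 0.57370 and the denominator is 3/4.
Taking the ratio yields P = 0.7649.

P ≈ 0.765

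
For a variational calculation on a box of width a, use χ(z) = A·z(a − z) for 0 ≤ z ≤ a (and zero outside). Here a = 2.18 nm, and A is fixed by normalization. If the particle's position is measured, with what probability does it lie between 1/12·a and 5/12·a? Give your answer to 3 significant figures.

The probability is P = ∫ |χ|² dz over [1/12·a, 5/12·a].
With A² fixed by ∫|χ|² = 1, i.e. A² = (a^5/30)^(−1), substitute and integrate.
Let u = z/a; then A² and the length scale cancel, so P = ∫_{1/12}^{5/12} u^2·(1 - u)^2 du ÷ ∫_{0}^{1} u^2·(1 - u)^2 du.
With ∫ u^2·(1 - u)^2 du = u^3·(6·u^2 - 15·u + 10)/30 + C, the region integral is ≈ 0.011384 and the full one is 1/30.
The result is P = 0.3415.

P ≈ 0.342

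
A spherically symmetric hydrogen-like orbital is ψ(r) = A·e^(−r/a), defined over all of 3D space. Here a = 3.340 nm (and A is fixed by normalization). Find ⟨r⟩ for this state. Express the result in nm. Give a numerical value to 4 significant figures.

The expectation value is the |ψ|²-weighted average of r: ∫ r|ψ|² 4πr² dr.
Recall ∫₀^∞ r^m e^(−r/β) dr = m!·β^(m+1), evaluating both integrals, ⟨r⟩ = 3·a/2.
With a = 3.340, ⟨r⟩ = 5.0100.

⟨r⟩ ≈ 5.010 nm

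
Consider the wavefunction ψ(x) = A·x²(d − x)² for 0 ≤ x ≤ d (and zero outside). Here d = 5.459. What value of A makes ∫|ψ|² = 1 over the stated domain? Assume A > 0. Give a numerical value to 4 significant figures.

The normalization condition is ∫|ψ|² dx = 1 from 0 to d.
With ψ = A·x²(d − x)², the integral evaluates to A²·[d^9/630].
Hence A² = 1/[d^9/630].
With d = 5.459: A² = 0.00014633 and A = 0.012097.

A ≈ 0.01210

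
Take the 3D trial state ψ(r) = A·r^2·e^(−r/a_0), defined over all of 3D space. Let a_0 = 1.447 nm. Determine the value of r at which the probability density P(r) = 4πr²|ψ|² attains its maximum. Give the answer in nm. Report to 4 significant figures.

Differentiate P(r) = 4πr²|ψ|² with respect to r and set to zero.
This gives r = 3·a_0.
With a_0 = 1.447, the most probable radial distance is 4.3410 nm.

r ≈ 4.341 nm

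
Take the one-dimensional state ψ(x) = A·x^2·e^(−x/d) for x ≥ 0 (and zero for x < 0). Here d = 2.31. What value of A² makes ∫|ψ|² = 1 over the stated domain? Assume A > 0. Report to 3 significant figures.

The normalization condition is ∫|ψ|² dx = 1 from 0 to ∞.
With ψ = A·x^2·e^(−x/d), the integral evaluates to A²·[3·d^5/4].
Setting this equal to 1 gives A² = 1/(3·d^5/4).
Substituting d = 2.31 gives A² = 0.02027, so A = 0.1424.

A^2 ≈ 0.0203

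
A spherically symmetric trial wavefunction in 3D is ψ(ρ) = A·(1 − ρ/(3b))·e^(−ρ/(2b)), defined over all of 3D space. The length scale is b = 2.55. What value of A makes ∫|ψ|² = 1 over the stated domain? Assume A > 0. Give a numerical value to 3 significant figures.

A ≈ 0.0848

The normalization condition is ∫|ψ|² 4πρ² dρ = 1 from 0 to ∞.
The angular integral contributes 4π, leaving ∫₀^∞ ρ²|ψ|² dρ.
Using ∫₀^∞ ρⁿ e^(−αρ) dρ = n!/αⁿ⁺¹, carrying out the integral gives A² · 8·π·b^3/3.
Hence A² = 1/[8·π·b^3/3].
Substituting b = 2.55 gives A² = 0.007199, so A = 0.08485.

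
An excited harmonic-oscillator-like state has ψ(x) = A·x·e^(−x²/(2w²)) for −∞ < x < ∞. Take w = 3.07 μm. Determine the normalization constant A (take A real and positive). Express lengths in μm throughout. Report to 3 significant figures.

Require ∫ |ψ|² dx = 1 over the whole domain.
With ψ = A·x·e^(−x²/(2w²)), the integral evaluates to A²·[√(π)·w^3/2].
So A² = (√(π)·w^3/2)^(−1).
With w = 3.07: A² = 0.03900 and A = 0.1975.

A ≈ 0.197 μm^(-3/2)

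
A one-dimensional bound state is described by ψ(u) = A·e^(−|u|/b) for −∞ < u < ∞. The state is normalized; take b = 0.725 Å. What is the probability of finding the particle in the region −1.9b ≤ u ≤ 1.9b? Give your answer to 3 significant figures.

|ψ|² is the probability density, so P = ∫_{−1.9b}^{1.9b} |ψ|² du.
The normalization integral ∫|ψ|²du over the whole domain equals b·A², and A² cancels in the ratio.
Both integrals are even about u = 0, so only the u ≥ 0 halves are needed (the factors of 2 cancel). Substituting t = u/b, A² and the length scale cancel in the ratio: P = ∫_{0}^{1.9} e^(-2·t) dt / ∫_{0}^{∞} e^(-2·t) dt.
Using ∫ e^(-2·t) dt = -e^(-2·t)/2, the numerator is 1/2 - e^(-19/5)/2 and the denominator is 1/2.
This works out to P = 0.9776.

P ≈ 0.978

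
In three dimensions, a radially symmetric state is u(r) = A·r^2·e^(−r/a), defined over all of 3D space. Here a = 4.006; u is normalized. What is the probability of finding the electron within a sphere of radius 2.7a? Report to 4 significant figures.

With dV = 4πr²dr, the probability is ∫|u|² dV over r ≤ 2.7a.
A² is fixed by ∫₀^∞ 4πr²|u|² dr = 1, i.e. A² = (45·π·a^7/2)^(−1).
Let t = r/a; then A², 4π and the length scale all cancel, so P = ∫_{0}^{2.7} t^6·e^(-2·t) dt ÷ ∫_{0}^{∞} t^6·e^(-2·t) dt.
With ∫ t^6·e^(-2·t) dt = -(4·t^6 + 12·t^5 + 30·t^4 + 60·t^3 + 90·t^2 + 90·t + 45)·e^(-2·t)/8 + C, the region integral is ≈ 1.67810 and the full one is 45/8.
Taking the ratio yields P = 0.29833.

P ≈ 0.2983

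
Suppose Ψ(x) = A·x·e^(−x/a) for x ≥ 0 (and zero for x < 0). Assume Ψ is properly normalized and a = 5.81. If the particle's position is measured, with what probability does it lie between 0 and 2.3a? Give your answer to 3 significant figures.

P ≈ 0.837

The probability is P = ∫ |Ψ|² dx over [0, 2.3a].
The normalization integral ∫|Ψ|²dx over the whole domain equals a^3/4·A², and A² cancels in the ratio.
Substituting u = x/a, A² and the length scale cancel in the ratio: P = ∫_{0}^{2.3} u^2·e^(-2·u) du / ∫_{0}^{∞} u^2·e^(-2·u) du.
An antiderivative of u^2·e^(-2·u) is -(2·u^2 + 2·u + 1)·e^(-2·u)/4; evaluating from 0 to 2.3 gives 1/4 - 809·e^(-23/5)/200, while the full integral is 1/4.
Taking the ratio, P = 0.8374.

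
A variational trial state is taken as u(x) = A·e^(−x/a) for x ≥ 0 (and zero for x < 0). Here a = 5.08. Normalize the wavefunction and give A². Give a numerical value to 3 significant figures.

A^2 ≈ 0.394

We need A² ∫|f|² dx = 1, taking the integral from 0 to ∞.
Recall ∫₀^∞ x^m e^(−x/β) dx = m!·β^(m+1), carrying out the integral gives A² · a/2.
Hence A² = 1/[a/2].
With a = 5.08: A² = 0.3937 and A = 0.6275.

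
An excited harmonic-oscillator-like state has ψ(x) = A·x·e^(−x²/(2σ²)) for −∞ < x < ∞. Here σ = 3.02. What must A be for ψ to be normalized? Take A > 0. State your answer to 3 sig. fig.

A ≈ 0.202

Require ∫ |ψ|² dx = 1 over the whole domain.
The integral (without the A² prefactor) comes out to √(π)·σ^3/2.
Hence A² = 1/[√(π)·σ^3/2].
Substituting σ = 3.02 gives A² = 0.04097, so A = 0.2024.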